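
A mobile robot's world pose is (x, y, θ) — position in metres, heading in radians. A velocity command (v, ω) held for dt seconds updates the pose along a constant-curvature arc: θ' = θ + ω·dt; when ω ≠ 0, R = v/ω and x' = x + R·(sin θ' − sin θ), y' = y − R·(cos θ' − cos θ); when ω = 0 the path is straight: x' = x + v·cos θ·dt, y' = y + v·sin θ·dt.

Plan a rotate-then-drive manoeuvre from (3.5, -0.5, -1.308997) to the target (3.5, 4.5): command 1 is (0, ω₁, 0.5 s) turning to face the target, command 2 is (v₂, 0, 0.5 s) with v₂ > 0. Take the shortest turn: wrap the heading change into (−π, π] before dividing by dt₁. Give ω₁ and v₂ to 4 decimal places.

ω₁ = 5.7596, v₂ = 10.0000

heading to target = atan2(4.5−-0.5, 3.5−3.5) = 1.5708
Δθ = wrap(1.5708 − -1.3090) = 2.8798; ω₁ = Δθ/dt₁ = 5.7596
distance = √((3.5−3.5)² + (4.5−-0.5)²) = 5.0000; v₂ = distance/dt₂ = 10.0000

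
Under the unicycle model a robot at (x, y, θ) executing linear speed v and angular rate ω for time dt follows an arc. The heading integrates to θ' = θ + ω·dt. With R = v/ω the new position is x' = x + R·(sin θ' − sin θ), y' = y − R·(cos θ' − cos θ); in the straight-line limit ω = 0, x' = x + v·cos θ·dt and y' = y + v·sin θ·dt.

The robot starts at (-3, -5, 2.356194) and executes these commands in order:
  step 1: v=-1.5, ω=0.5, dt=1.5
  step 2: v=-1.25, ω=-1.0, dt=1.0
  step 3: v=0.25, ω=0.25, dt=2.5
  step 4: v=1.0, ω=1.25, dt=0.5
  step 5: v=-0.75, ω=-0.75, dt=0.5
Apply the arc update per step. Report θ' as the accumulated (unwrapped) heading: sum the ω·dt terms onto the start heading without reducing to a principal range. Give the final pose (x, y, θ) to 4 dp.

step 1: θ'=3.1062 (R=-3.0000) → pose (-0.9849, -5.8768, 3.1062)
step 2: θ'=2.1062 (R=1.2500) → pose (0.0460, -6.4883, 2.1062)
step 3: θ'=2.7312 (R=1.0000) → pose (-0.4151, -6.0815, 2.7312)
step 4: θ'=3.3562 (R=0.8000) → pose (-0.9046, -6.0334, 3.3562)
step 5: θ'=2.9812 (R=1.0000) → pose (-0.5320, -6.0233, 2.9812)

(-0.5320, -6.0233, 2.9812)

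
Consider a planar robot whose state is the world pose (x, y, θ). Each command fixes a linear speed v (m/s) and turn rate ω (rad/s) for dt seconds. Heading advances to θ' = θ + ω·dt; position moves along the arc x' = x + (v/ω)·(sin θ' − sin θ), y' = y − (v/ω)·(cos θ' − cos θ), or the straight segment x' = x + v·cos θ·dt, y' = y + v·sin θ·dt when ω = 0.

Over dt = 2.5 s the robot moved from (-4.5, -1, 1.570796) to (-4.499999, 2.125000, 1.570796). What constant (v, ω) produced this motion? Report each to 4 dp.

v = 1.2500, ω = 0.0000

Δθ = 1.570796 − 1.570796 = 0.000000
ω = Δθ/dt = 0.000000/2.5 = 0.0000
ω = 0 → v = (Δx·cos θ + Δy·sin θ)/dt = 1.2500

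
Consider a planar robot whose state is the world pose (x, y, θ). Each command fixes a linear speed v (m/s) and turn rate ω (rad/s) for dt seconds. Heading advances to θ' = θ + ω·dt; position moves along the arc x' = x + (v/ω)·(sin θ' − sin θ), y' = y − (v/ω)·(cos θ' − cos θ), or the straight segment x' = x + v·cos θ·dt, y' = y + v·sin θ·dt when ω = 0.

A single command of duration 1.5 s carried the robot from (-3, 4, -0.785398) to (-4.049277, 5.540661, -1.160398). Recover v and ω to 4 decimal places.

v = -1.2500, ω = -0.2500

Δθ = -1.160398 − -0.785398 = -0.375000
ω = Δθ/dt = -0.375000/1.5 = -0.2500
R = −Δy/(cos θ' − cos θ) = 5.0000
v = R·ω = 5.0000·-0.2500 = -1.2500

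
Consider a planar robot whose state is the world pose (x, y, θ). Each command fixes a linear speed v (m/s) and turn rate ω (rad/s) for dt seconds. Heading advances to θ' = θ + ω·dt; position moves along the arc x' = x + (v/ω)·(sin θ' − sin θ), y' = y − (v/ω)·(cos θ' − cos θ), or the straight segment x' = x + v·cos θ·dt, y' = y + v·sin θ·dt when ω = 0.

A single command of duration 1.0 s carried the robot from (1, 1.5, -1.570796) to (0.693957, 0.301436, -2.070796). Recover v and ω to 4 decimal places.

v = 1.2500, ω = -0.5000

Δθ = -2.070796 − -1.570796 = -0.500000
ω = Δθ/dt = -0.500000/1.0 = -0.5000
R = −Δy/(cos θ' − cos θ) = -2.5000
v = R·ω = -2.5000·-0.5000 = 1.2500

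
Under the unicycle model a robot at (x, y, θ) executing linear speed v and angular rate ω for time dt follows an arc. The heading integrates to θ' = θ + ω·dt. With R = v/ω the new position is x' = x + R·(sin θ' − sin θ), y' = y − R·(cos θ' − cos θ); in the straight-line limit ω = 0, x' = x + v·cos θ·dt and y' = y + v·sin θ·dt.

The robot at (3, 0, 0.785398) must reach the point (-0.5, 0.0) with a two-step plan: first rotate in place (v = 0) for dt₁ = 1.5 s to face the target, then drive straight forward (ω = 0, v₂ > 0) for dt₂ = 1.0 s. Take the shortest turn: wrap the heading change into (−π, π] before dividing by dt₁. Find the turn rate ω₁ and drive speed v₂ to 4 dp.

heading to target = atan2(0−0, -0.5−3) = 3.1416
Δθ = wrap(3.1416 − 0.7854) = 2.3562; ω₁ = Δθ/dt₁ = 1.5708
distance = √((-0.5−3)² + (0−0)²) = 3.5000; v₂ = distance/dt₂ = 3.5000

ω₁ = 1.5708, v₂ = 3.5000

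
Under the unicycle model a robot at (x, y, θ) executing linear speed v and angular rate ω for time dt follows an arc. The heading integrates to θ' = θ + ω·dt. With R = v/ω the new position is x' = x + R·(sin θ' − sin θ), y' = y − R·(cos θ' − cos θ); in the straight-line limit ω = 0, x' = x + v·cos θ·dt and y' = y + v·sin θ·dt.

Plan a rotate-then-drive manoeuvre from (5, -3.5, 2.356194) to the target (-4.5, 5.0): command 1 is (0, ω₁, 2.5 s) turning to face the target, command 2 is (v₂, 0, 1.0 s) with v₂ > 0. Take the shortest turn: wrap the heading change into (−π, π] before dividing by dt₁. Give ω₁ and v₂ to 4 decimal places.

heading to target = atan2(5−-3.5, -4.5−5) = 2.4117
Δθ = wrap(2.4117 − 2.3562) = 0.0555; ω₁ = Δθ/dt₁ = 0.0222
distance = √((-4.5−5)² + (5−-3.5)²) = 12.7475; v₂ = distance/dt₂ = 12.7475

ω₁ = 0.0222, v₂ = 12.7475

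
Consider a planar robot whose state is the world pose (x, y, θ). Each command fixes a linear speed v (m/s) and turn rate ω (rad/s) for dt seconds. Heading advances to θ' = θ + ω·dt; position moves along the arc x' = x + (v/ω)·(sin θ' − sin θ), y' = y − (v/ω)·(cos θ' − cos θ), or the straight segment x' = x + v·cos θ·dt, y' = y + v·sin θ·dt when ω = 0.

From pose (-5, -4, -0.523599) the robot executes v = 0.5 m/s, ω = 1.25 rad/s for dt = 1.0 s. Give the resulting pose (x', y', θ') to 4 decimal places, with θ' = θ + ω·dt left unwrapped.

θ' = -0.5236 + 1.25·1.0 = 0.7264
R = v/ω = 0.5/1.25 = 0.4000
x' = -5 + 0.4000·(sin 0.7264 − sin -0.5236) = -4.5343
y' = -4 − 0.4000·(cos 0.7264 − cos -0.5236) = -3.9526

(-4.5343, -3.9526, 0.7264)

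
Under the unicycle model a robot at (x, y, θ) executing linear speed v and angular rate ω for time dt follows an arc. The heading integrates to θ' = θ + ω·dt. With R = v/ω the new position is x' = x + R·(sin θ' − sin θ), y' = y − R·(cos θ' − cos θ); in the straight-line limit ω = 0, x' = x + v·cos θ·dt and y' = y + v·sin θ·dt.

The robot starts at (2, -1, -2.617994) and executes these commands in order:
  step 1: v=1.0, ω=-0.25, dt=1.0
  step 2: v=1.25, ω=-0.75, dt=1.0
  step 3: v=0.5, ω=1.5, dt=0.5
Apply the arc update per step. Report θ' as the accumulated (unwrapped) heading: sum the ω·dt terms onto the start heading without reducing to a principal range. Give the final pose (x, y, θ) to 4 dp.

(-0.3768, -1.2388, -2.8680)

step 1: θ'=-2.8680 (R=-4.0000) → pose (1.0808, -1.3871, -2.8680)
step 2: θ'=-3.6180 (R=-1.6667) → pose (-0.1338, -1.2635, -3.6180)
step 3: θ'=-2.8680 (R=0.3333) → pose (-0.3768, -1.2388, -2.8680)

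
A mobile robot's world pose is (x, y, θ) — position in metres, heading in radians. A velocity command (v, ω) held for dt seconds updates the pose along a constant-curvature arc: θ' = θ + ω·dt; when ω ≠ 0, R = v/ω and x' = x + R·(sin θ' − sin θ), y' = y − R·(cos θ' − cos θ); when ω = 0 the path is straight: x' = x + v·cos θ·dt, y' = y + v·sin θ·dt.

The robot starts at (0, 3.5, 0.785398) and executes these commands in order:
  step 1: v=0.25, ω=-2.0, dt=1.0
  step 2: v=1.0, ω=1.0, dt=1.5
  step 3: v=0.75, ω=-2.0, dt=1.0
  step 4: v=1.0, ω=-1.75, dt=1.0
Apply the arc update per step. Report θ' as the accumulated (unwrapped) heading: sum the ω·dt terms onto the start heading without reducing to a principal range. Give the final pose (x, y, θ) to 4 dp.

(1.1541, 1.9708, -3.4646)

step 1: θ'=-1.2146 (R=-0.1250) → pose (0.2055, 3.4552, -1.2146)
step 2: θ'=0.2854 (R=1.0000) → pose (1.4243, 2.8444, 0.2854)
step 3: θ'=-1.7146 (R=-0.3750) → pose (1.9010, 2.4308, -1.7146)
step 4: θ'=-3.4646 (R=-0.5714) → pose (1.1541, 1.9708, -3.4646)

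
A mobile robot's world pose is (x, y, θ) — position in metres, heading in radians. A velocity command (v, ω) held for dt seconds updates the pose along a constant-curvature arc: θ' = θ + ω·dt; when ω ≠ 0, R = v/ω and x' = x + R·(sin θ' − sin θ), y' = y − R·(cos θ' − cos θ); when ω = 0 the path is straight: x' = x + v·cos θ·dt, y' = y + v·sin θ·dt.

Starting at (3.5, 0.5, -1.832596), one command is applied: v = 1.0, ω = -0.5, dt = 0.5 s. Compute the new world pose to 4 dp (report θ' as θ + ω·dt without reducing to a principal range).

θ' = -1.8326 + -0.5·0.5 = -2.0826
R = v/ω = 1.0/-0.5 = -2.0000
x' = 3.5 + -2.0000·(sin -2.0826 − sin -1.8326) = 3.3119
y' = 0.5 − -2.0000·(cos -2.0826 − cos -1.8326) = 0.0381

(3.3119, 0.0381, -2.0826)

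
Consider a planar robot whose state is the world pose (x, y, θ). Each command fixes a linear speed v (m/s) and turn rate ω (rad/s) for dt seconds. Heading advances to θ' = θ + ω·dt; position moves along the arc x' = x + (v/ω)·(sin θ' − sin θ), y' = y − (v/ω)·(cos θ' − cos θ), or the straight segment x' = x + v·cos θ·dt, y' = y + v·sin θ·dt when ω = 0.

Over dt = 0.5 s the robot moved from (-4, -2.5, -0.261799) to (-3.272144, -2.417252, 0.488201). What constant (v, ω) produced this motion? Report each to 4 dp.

Δθ = 0.488201 − -0.261799 = 0.750000
ω = Δθ/dt = 0.750000/0.5 = 1.5000
R = Δx/(sin θ' − sin θ) = 1.0000
v = R·ω = 1.0000·1.5000 = 1.5000

v = 1.5000, ω = 1.5000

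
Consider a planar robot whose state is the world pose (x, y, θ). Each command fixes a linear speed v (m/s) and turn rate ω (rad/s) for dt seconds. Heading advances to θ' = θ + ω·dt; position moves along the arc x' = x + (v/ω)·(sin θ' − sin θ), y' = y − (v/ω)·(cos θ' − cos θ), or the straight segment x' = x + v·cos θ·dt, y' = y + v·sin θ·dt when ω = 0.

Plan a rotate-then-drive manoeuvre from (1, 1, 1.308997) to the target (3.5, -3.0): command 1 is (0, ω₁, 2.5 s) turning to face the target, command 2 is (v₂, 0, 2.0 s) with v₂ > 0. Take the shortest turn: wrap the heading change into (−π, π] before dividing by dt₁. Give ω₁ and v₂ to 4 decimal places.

ω₁ = -0.9285, v₂ = 2.3585

heading to target = atan2(-3−1, 3.5−1) = -1.0122
Δθ = wrap(-1.0122 − 1.3090) = -2.3212; ω₁ = Δθ/dt₁ = -0.9285
distance = √((3.5−1)² + (-3−1)²) = 4.7170; v₂ = distance/dt₂ = 2.3585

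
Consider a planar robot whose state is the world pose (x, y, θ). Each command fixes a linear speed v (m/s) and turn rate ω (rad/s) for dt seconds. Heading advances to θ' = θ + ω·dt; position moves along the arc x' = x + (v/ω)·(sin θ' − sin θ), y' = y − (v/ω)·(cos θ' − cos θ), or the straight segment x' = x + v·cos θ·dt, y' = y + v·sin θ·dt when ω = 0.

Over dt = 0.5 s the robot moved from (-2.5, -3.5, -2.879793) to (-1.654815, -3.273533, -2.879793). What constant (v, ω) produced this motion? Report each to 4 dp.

Δθ = -2.879793 − -2.879793 = 0.000000
ω = Δθ/dt = 0.000000/0.5 = 0.0000
ω = 0 → v = (Δx·cos θ + Δy·sin θ)/dt = -1.7500

v = -1.7500, ω = 0.0000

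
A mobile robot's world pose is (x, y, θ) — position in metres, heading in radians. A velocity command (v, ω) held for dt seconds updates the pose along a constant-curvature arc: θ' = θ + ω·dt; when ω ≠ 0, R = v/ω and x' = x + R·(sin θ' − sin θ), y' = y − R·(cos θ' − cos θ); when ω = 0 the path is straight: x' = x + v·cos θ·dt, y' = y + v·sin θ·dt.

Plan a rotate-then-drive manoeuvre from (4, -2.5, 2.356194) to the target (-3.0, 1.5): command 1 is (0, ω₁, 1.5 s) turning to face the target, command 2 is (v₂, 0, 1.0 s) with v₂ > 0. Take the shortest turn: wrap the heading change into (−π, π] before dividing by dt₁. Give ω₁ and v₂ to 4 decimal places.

ω₁ = 0.1775, v₂ = 8.0623

heading to target = atan2(1.5−-2.5, -3−4) = 2.6224
Δθ = wrap(2.6224 − 2.3562) = 0.2663; ω₁ = Δθ/dt₁ = 0.1775
distance = √((-3−4)² + (1.5−-2.5)²) = 8.0623; v₂ = distance/dt₂ = 8.0623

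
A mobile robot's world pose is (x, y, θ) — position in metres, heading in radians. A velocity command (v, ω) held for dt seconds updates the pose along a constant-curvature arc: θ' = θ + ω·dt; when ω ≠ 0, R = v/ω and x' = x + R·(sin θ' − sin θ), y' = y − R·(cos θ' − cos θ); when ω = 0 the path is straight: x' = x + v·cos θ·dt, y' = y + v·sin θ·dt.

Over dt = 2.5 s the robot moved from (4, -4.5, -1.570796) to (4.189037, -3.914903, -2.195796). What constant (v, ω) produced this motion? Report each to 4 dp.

Δθ = -2.195796 − -1.570796 = -0.625000
ω = Δθ/dt = -0.625000/2.5 = -0.2500
R = −Δy/(cos θ' − cos θ) = 1.0000
v = R·ω = 1.0000·-0.2500 = -0.2500

v = -0.2500, ω = -0.2500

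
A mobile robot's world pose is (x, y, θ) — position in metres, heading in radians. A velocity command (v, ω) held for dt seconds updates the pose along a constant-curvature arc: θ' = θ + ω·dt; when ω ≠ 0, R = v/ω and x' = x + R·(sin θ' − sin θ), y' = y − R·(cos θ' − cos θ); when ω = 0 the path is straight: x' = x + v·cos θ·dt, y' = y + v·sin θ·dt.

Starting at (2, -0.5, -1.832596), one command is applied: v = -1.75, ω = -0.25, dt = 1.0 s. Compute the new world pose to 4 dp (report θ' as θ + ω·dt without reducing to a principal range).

(2.6584, 1.1165, -2.0826)

θ' = -1.8326 + -0.25·1.0 = -2.0826
R = v/ω = -1.75/-0.25 = 7.0000
x' = 2 + 7.0000·(sin -2.0826 − sin -1.8326) = 2.6584
y' = -0.5 − 7.0000·(cos -2.0826 − cos -1.8326) = 1.1165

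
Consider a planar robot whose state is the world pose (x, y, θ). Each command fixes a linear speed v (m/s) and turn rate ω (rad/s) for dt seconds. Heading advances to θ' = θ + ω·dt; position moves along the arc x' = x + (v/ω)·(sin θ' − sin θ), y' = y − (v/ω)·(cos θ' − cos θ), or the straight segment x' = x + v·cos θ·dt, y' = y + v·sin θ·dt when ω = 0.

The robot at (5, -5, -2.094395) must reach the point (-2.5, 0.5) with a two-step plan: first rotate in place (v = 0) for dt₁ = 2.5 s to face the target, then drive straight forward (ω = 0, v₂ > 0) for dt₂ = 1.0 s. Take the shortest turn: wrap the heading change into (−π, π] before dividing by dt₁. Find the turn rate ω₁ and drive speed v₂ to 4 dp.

ω₁ = -0.6720, v₂ = 9.3005

heading to target = atan2(0.5−-5, -2.5−5) = 2.5088
Δθ = wrap(2.5088 − -2.0944) = -1.6799; ω₁ = Δθ/dt₁ = -0.6720
distance = √((-2.5−5)² + (0.5−-5)²) = 9.3005; v₂ = distance/dt₂ = 9.3005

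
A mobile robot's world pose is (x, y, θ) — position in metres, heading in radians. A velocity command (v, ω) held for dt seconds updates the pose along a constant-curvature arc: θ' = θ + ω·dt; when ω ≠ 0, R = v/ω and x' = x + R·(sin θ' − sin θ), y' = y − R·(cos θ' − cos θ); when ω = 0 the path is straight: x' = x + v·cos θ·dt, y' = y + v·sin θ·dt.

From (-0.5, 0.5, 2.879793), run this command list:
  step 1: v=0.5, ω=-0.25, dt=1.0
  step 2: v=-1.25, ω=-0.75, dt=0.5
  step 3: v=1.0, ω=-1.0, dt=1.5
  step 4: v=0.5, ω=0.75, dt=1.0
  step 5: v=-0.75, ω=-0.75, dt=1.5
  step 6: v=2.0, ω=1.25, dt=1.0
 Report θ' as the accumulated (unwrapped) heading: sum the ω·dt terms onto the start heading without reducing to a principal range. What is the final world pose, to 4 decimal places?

step 1: θ'=2.6298 (R=-2.0000) → pose (-0.9619, 0.6881, 2.6298)
step 2: θ'=2.2548 (R=1.6667) → pose (-0.4863, 0.2882, 2.2548)
step 3: θ'=0.7548 (R=-1.0000) → pose (-0.3964, 1.6485, 0.7548)
step 4: θ'=1.5048 (R=0.6667) → pose (-0.1880, 2.0901, 1.5048)
step 5: θ'=0.3798 (R=1.0000) → pose (-0.8151, 1.2273, 0.3798)
step 6: θ'=1.6298 (R=1.6000) → pose (0.1890, 2.8077, 1.6298)

(0.1890, 2.8077, 1.6298)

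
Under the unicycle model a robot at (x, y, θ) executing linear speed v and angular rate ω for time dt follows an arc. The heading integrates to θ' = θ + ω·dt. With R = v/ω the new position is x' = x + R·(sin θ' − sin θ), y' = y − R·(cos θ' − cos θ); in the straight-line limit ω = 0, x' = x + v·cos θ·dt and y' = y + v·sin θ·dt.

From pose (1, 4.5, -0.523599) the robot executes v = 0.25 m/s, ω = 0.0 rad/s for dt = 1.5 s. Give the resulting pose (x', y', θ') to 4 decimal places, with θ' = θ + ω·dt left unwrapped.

θ' = -0.5236 + 0.0·1.5 = -0.5236
ω = 0 → straight: x' = 1 + 0.25·cos(-0.5236)·1.5 = 1.3248
y' = 4.5 + 0.25·sin(-0.5236)·1.5 = 4.3125

(1.3248, 4.3125, -0.5236)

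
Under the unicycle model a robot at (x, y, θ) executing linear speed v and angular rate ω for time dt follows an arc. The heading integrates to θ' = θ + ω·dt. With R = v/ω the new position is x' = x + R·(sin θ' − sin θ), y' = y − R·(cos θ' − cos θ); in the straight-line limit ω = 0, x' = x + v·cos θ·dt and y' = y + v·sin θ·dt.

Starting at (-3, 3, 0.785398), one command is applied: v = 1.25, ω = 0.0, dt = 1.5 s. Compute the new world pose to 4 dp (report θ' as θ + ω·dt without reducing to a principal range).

(-1.6742, 4.3258, 0.7854)

θ' = 0.7854 + 0.0·1.5 = 0.7854
ω = 0 → straight: x' = -3 + 1.25·cos(0.7854)·1.5 = -1.6742
y' = 3 + 1.25·sin(0.7854)·1.5 = 4.3258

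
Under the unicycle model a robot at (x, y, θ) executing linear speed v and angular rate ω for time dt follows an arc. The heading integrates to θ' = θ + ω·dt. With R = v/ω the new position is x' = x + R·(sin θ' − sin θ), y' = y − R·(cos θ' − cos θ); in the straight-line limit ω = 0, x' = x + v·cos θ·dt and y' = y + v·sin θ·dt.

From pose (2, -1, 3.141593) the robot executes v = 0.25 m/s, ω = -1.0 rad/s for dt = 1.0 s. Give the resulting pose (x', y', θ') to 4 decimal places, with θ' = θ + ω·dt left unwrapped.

θ' = 3.1416 + -1.0·1.0 = 2.1416
R = v/ω = 0.25/-1.0 = -0.2500
x' = 2 + -0.2500·(sin 2.1416 − sin 3.1416) = 1.7896
y' = -1 − -0.2500·(cos 2.1416 − cos 3.1416) = -0.8851

(1.7896, -0.8851, 2.1416)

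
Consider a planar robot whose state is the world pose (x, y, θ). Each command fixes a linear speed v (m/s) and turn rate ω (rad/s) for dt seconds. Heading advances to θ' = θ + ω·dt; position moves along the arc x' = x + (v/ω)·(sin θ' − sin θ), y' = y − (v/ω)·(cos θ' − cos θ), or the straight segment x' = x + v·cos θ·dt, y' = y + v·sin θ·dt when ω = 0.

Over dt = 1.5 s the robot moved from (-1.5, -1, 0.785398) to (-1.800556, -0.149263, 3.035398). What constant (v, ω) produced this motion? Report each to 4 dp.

Δθ = 3.035398 − 0.785398 = 2.250000
ω = Δθ/dt = 2.250000/1.5 = 1.5000
R = −Δy/(cos θ' − cos θ) = 0.5000
v = R·ω = 0.5000·1.5000 = 0.7500

v = 0.7500, ω = 1.5000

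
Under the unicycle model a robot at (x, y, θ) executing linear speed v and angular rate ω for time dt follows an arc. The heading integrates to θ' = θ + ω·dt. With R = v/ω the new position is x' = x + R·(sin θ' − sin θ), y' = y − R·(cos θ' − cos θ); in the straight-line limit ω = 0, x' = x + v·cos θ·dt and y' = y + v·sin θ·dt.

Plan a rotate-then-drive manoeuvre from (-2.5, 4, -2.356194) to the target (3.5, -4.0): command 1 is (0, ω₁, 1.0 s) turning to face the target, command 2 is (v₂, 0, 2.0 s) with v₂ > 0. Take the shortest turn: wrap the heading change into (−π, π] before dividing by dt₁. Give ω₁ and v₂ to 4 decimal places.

ω₁ = 1.4289, v₂ = 5.0000

heading to target = atan2(-4−4, 3.5−-2.5) = -0.9273
Δθ = wrap(-0.9273 − -2.3562) = 1.4289; ω₁ = Δθ/dt₁ = 1.4289
distance = √((3.5−-2.5)² + (-4−4)²) = 10.0000; v₂ = distance/dt₂ = 5.0000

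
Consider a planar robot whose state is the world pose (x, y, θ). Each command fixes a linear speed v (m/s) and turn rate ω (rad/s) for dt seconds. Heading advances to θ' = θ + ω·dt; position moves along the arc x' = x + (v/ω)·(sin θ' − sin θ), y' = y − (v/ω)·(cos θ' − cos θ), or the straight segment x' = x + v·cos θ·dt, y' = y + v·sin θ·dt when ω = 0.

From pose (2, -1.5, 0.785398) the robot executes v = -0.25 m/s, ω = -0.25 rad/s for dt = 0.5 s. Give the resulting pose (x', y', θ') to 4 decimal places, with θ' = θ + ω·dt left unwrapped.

θ' = 0.7854 + -0.25·0.5 = 0.6604
R = v/ω = -0.25/-0.25 = 1.0000
x' = 2 + 1.0000·(sin 0.6604 − sin 0.7854) = 1.9063
y' = -1.5 − 1.0000·(cos 0.6604 − cos 0.7854) = -1.5826

(1.9063, -1.5826, 0.6604)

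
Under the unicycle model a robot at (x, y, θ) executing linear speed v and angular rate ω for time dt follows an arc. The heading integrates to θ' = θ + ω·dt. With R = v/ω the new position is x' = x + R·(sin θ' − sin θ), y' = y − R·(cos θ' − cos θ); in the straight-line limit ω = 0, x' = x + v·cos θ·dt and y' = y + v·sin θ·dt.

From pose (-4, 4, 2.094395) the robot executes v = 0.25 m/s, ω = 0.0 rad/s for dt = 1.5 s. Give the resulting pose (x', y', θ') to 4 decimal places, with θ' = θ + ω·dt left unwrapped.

(-4.1875, 4.3248, 2.0944)

θ' = 2.0944 + 0.0·1.5 = 2.0944
ω = 0 → straight: x' = -4 + 0.25·cos(2.0944)·1.5 = -4.1875
y' = 4 + 0.25·sin(2.0944)·1.5 = 4.3248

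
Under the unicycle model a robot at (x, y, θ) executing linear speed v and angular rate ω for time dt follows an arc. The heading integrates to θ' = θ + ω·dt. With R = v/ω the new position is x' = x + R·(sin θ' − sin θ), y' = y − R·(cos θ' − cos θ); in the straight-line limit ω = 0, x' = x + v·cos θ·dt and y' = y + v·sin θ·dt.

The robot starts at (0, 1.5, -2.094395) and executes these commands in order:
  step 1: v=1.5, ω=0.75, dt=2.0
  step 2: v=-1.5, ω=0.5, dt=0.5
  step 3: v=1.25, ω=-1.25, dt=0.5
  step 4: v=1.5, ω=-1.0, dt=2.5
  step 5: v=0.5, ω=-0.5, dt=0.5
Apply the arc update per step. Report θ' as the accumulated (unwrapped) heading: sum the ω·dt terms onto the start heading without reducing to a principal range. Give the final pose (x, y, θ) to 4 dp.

(-1.5122, -3.3538, -3.7194)

step 1: θ'=-0.5944 (R=2.0000) → pose (0.6120, -1.1570, -0.5944)
step 2: θ'=-0.3444 (R=-3.0000) → pose (-0.0551, -0.8186, -0.3444)
step 3: θ'=-0.9694 (R=-1.0000) → pose (0.4318, -1.1941, -0.9694)
step 4: θ'=-3.4694 (R=-1.5000) → pose (-1.2879, -3.4629, -3.4694)
step 5: θ'=-3.7194 (R=-1.0000) → pose (-1.5122, -3.3538, -3.7194)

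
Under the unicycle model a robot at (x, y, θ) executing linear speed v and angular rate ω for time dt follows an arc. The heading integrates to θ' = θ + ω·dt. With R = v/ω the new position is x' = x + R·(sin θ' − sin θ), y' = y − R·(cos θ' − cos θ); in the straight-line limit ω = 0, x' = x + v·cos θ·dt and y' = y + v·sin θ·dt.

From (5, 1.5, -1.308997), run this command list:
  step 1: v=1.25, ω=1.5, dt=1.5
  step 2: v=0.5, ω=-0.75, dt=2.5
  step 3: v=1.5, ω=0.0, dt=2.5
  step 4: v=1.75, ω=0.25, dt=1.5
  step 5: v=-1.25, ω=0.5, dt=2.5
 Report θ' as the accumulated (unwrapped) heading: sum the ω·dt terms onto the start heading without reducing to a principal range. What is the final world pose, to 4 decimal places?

step 1: θ'=0.9410 (R=0.8333) → pose (6.4784, 1.2249, 0.9410)
step 2: θ'=-0.9340 (R=-0.6667) → pose (7.5532, 1.2286, -0.9340)
step 3: θ'=-0.9340 (straight) → pose (9.7830, -1.7864, -0.9340)
step 4: θ'=-0.5590 (R=7.0000) → pose (11.6987, -3.5585, -0.5590)
step 5: θ'=0.6910 (R=-2.5000) → pose (8.7796, -3.7515, 0.6910)

(8.7796, -3.7515, 0.6910)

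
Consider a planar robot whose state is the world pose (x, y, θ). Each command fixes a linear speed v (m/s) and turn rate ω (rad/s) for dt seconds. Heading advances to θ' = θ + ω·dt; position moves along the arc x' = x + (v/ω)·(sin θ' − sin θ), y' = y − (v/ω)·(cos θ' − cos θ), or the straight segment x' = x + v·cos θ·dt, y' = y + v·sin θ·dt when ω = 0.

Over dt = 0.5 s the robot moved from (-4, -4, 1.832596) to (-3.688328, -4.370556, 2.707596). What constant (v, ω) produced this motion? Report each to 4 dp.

Δθ = 2.707596 − 1.832596 = 0.875000
ω = Δθ/dt = 0.875000/0.5 = 1.7500
R = −Δy/(cos θ' − cos θ) = -0.5714
v = R·ω = -0.5714·1.7500 = -1.0000

v = -1.0000, ω = 1.7500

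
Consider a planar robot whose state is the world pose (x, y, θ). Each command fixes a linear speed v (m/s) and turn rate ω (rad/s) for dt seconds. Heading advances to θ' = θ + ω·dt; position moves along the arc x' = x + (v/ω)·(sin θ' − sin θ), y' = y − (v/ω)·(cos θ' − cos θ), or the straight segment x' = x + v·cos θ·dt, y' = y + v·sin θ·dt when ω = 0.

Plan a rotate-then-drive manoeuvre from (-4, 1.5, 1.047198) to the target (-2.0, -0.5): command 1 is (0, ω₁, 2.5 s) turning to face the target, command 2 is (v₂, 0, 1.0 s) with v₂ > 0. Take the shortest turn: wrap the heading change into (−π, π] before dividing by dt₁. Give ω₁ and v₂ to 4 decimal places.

heading to target = atan2(-0.5−1.5, -2−-4) = -0.7854
Δθ = wrap(-0.7854 − 1.0472) = -1.8326; ω₁ = Δθ/dt₁ = -0.7330
distance = √((-2−-4)² + (-0.5−1.5)²) = 2.8284; v₂ = distance/dt₂ = 2.8284

ω₁ = -0.7330, v₂ = 2.8284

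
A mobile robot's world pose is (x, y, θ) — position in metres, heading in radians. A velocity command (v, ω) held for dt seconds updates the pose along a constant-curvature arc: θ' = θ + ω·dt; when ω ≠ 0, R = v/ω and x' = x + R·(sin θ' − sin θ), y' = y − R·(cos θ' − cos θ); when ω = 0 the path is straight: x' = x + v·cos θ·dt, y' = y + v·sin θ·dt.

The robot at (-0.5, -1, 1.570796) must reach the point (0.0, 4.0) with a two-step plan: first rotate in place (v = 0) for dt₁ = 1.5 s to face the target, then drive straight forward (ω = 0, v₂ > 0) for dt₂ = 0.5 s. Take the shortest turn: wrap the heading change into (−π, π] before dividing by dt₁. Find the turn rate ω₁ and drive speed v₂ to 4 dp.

ω₁ = -0.0664, v₂ = 10.0499

heading to target = atan2(4−-1, 0−-0.5) = 1.4711
Δθ = wrap(1.4711 − 1.5708) = -0.0997; ω₁ = Δθ/dt₁ = -0.0664
distance = √((0−-0.5)² + (4−-1)²) = 5.0249; v₂ = distance/dt₂ = 10.0499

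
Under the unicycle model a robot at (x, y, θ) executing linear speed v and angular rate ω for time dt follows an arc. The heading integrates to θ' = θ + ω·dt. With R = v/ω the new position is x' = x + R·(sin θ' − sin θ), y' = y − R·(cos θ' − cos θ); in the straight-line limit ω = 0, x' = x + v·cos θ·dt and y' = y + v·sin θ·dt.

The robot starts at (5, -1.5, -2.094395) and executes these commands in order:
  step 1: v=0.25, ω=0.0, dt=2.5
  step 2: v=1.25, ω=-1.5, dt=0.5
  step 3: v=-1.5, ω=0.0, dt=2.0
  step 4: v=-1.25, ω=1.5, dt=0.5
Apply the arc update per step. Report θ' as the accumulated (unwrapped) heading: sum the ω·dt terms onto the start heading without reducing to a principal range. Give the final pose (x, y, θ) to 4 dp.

(7.5560, -1.1627, -2.0944)

step 1: θ'=-2.0944 (straight) → pose (4.6875, -2.0413, -2.0944)
step 2: θ'=-2.8444 (R=-0.8333) → pose (4.2098, -2.4214, -2.8444)
step 3: θ'=-2.8444 (straight) → pose (7.0783, -1.5429, -2.8444)
step 4: θ'=-2.0944 (R=-0.8333) → pose (7.5560, -1.1627, -2.0944)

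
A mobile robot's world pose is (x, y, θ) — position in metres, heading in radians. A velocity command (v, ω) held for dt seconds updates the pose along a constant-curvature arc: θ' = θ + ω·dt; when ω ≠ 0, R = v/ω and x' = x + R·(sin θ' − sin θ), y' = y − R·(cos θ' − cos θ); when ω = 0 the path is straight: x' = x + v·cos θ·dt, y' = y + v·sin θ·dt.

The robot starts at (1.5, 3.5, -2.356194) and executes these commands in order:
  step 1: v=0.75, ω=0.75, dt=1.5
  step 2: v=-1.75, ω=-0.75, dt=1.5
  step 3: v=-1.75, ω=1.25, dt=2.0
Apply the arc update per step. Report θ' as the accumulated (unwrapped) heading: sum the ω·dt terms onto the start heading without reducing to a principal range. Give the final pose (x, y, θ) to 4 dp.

step 1: θ'=-1.2312 (R=1.0000) → pose (1.2642, 2.4598, -1.2312)
step 2: θ'=-2.3562 (R=2.3333) → pose (1.8144, 4.8870, -2.3562)
step 3: θ'=0.1438 (R=-1.4000) → pose (0.6238, 7.2625, 0.1438)

(0.6238, 7.2625, 0.1438)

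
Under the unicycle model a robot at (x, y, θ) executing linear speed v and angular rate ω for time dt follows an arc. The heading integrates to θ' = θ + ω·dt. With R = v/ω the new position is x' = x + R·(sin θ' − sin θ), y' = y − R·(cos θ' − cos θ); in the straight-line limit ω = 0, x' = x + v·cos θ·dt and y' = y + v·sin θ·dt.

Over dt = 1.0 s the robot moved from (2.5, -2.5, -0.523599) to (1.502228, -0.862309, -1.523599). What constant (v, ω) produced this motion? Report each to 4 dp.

v = -2.0000, ω = -1.0000

Δθ = -1.523599 − -0.523599 = -1.000000
ω = Δθ/dt = -1.000000/1.0 = -1.0000
R = −Δy/(cos θ' − cos θ) = 2.0000
v = R·ω = 2.0000·-1.0000 = -2.0000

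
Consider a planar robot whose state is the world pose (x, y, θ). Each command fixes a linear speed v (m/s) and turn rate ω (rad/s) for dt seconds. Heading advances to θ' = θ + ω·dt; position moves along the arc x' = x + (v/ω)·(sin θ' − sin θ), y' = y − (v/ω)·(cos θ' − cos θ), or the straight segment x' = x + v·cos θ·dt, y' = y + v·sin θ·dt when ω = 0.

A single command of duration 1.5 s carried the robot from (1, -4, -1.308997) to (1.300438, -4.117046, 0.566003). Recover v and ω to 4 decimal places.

Δθ = 0.566003 − -1.308997 = 1.875000
ω = Δθ/dt = 1.875000/1.5 = 1.2500
R = Δx/(sin θ' − sin θ) = 0.2000
v = R·ω = 0.2000·1.2500 = 0.2500

v = 0.2500, ω = 1.2500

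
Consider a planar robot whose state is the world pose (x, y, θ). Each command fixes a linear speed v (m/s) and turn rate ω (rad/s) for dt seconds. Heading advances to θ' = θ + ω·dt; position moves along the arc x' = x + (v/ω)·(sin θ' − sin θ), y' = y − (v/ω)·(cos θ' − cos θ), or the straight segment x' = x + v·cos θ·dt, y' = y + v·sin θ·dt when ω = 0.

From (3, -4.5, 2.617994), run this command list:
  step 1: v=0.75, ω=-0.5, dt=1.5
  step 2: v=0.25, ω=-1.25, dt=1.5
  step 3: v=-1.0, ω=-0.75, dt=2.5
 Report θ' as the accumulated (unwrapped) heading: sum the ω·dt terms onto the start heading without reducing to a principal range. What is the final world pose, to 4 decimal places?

(1.2484, -1.6401, -1.8820)

step 1: θ'=1.8680 (R=-1.5000) → pose (2.3158, -3.6402, 1.8680)
step 2: θ'=-0.0070 (R=-0.2000) → pose (2.5084, -3.3817, -0.0070)
step 3: θ'=-1.8820 (R=1.3333) → pose (1.2484, -1.6401, -1.8820)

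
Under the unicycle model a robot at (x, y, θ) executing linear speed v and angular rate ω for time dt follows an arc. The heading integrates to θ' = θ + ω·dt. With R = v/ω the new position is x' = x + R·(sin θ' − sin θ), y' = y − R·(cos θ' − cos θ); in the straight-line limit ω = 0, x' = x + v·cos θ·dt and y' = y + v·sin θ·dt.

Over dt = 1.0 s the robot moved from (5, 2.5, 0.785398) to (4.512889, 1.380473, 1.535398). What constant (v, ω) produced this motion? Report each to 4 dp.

Δθ = 1.535398 − 0.785398 = 0.750000
ω = Δθ/dt = 0.750000/1.0 = 0.7500
R = −Δy/(cos θ' − cos θ) = -1.6667
v = R·ω = -1.6667·0.7500 = -1.2500

v = -1.2500, ω = 0.7500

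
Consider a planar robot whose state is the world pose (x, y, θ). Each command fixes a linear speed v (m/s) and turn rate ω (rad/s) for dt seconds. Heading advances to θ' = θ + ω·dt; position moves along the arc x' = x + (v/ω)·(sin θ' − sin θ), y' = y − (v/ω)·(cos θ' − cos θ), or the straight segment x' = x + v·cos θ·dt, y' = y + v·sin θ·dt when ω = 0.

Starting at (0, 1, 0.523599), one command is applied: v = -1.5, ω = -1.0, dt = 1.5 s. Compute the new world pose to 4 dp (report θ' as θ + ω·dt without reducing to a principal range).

(-1.9927, 1.4590, -0.9764)

θ' = 0.5236 + -1.0·1.5 = -0.9764
R = v/ω = -1.5/-1.0 = 1.5000
x' = 0 + 1.5000·(sin -0.9764 − sin 0.5236) = -1.9927
y' = 1 − 1.5000·(cos -0.9764 − cos 0.5236) = 1.4590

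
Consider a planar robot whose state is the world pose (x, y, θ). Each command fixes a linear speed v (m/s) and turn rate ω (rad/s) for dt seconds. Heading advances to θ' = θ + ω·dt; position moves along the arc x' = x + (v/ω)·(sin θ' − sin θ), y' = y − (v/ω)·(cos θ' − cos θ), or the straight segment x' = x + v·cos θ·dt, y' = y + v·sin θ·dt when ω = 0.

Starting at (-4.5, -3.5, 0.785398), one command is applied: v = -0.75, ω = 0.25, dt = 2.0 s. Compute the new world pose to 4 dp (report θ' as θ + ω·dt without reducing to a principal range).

(-5.2573, -4.7767, 1.2854)

θ' = 0.7854 + 0.25·2.0 = 1.2854
R = v/ω = -0.75/0.25 = -3.0000
x' = -4.5 + -3.0000·(sin 1.2854 − sin 0.7854) = -5.2573
y' = -3.5 − -3.0000·(cos 1.2854 − cos 0.7854) = -4.7767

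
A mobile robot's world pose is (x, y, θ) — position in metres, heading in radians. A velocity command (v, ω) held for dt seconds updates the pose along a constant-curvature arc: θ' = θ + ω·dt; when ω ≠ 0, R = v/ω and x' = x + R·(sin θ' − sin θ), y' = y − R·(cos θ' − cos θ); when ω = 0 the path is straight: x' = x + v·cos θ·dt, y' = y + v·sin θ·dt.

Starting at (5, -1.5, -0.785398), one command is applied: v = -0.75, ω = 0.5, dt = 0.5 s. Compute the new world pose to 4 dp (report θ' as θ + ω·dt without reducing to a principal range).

(4.7046, -1.2706, -0.5354)

θ' = -0.7854 + 0.5·0.5 = -0.5354
R = v/ω = -0.75/0.5 = -1.5000
x' = 5 + -1.5000·(sin -0.5354 − sin -0.7854) = 4.7046
y' = -1.5 − -1.5000·(cos -0.5354 − cos -0.7854) = -1.2706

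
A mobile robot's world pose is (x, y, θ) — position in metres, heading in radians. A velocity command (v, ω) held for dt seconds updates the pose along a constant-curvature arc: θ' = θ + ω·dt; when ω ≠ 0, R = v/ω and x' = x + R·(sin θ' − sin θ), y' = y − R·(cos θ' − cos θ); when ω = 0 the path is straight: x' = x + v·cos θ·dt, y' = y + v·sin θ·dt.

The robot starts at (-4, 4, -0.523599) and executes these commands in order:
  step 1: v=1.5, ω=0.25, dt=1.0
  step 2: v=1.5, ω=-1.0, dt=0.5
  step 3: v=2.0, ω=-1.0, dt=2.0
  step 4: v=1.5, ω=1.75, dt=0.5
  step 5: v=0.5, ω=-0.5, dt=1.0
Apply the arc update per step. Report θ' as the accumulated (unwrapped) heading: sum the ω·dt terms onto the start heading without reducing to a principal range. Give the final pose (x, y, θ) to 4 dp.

step 1: θ'=-0.2736 (R=6.0000) → pose (-2.6212, 3.4193, -0.2736)
step 2: θ'=-0.7736 (R=-1.5000) → pose (-1.9784, 3.0482, -0.7736)
step 3: θ'=-2.7736 (R=-2.0000) → pose (-2.6564, -0.2487, -2.7736)
step 4: θ'=-1.8986 (R=0.8571) → pose (-3.1595, -0.7725, -1.8986)
step 5: θ'=-2.3986 (R=-1.0000) → pose (-3.4298, -1.1870, -2.3986)

(-3.4298, -1.1870, -2.3986)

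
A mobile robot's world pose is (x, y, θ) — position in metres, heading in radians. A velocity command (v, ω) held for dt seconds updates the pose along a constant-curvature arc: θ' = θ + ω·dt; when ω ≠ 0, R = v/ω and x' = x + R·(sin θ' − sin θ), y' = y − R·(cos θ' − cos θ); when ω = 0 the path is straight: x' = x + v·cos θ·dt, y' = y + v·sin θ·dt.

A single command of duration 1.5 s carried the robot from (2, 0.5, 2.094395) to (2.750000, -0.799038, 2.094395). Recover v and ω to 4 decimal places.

Δθ = 2.094395 − 2.094395 = 0.000000
ω = Δθ/dt = 0.000000/1.5 = 0.0000
ω = 0 → v = (Δx·cos θ + Δy·sin θ)/dt = -1.0000

v = -1.0000, ω = 0.0000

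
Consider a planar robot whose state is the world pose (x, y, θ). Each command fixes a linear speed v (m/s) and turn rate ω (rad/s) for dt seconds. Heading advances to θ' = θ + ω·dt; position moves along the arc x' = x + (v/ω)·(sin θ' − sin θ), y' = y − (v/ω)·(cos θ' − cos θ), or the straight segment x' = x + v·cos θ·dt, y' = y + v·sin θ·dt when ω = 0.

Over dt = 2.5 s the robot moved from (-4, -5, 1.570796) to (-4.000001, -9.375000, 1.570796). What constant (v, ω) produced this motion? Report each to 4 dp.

v = -1.7500, ω = 0.0000

Δθ = 1.570796 − 1.570796 = 0.000000
ω = Δθ/dt = 0.000000/2.5 = 0.0000
ω = 0 → v = (Δx·cos θ + Δy·sin θ)/dt = -1.7500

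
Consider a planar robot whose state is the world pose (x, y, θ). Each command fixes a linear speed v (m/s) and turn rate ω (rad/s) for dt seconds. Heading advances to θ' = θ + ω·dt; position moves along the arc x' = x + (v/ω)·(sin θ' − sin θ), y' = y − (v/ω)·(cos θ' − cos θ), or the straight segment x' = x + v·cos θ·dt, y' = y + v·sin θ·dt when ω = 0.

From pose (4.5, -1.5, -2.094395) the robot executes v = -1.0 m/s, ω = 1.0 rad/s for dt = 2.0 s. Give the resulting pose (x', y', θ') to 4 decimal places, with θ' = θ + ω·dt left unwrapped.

(3.7282, -0.0045, -0.0944)

θ' = -2.0944 + 1.0·2.0 = -0.0944
R = v/ω = -1.0/1.0 = -1.0000
x' = 4.5 + -1.0000·(sin -0.0944 − sin -2.0944) = 3.7282
y' = -1.5 − -1.0000·(cos -0.0944 − cos -2.0944) = -0.0045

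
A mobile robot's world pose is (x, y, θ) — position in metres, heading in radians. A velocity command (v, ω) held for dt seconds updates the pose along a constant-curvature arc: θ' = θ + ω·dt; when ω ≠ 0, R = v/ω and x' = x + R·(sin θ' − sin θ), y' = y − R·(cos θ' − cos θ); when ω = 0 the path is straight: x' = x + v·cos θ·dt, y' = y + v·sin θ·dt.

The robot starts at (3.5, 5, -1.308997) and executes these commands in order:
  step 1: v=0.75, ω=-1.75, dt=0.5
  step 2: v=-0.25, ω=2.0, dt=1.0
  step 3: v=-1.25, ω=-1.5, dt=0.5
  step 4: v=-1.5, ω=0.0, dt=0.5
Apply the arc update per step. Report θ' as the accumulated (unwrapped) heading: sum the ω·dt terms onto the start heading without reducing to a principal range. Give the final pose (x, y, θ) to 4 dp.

(2.3937, 5.7640, -0.9340)

step 1: θ'=-2.1840 (R=-0.4286) → pose (3.4365, 4.6424, -2.1840)
step 2: θ'=-0.1840 (R=-0.1250) → pose (3.3572, 4.8373, -0.1840)
step 3: θ'=-0.9340 (R=0.8333) → pose (2.8396, 5.1610, -0.9340)
step 4: θ'=-0.9340 (straight) → pose (2.3937, 5.7640, -0.9340)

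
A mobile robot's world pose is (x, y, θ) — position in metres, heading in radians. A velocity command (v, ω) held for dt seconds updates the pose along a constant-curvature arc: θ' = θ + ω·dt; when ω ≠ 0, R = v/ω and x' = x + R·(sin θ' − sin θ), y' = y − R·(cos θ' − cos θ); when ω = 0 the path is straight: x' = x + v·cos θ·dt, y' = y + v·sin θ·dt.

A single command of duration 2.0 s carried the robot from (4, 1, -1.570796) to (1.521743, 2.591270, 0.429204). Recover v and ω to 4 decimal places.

v = -1.7500, ω = 1.0000

Δθ = 0.429204 − -1.570796 = 2.000000
ω = Δθ/dt = 2.000000/2.0 = 1.0000
R = Δx/(sin θ' − sin θ) = -1.7500
v = R·ω = -1.7500·1.0000 = -1.7500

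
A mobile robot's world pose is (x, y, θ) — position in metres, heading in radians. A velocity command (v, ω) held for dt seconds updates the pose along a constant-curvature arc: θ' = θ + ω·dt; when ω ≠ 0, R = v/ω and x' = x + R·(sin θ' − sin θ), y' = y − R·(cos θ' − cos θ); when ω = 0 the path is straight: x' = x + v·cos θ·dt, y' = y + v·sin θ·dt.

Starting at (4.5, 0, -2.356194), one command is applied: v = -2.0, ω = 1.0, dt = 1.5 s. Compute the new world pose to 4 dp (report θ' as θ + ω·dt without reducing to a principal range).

θ' = -2.3562 + 1.0·1.5 = -0.8562
R = v/ω = -2.0/1.0 = -2.0000
x' = 4.5 + -2.0000·(sin -0.8562 − sin -2.3562) = 4.5965
y' = 0 − -2.0000·(cos -0.8562 − cos -2.3562) = 2.7248

(4.5965, 2.7248, -0.8562)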